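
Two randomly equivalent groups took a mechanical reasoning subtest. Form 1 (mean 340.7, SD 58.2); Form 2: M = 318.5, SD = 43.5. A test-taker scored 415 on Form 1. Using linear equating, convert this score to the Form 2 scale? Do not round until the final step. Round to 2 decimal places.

Linear equating: y = (SD_Y/SD_X)(x − M_X) + M_Y
y = (43.5/58.2)(415 − 340.7) + 318.5
y = 0.747423 × 74.3 + 318.5 = 55.5335 + 318.5 = 374.03

374.03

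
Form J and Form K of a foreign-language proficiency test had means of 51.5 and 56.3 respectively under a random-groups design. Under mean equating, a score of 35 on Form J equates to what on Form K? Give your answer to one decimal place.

Mean equating: y = x + (M_Y − M_X) = 35 + (56.3 − 51.5) = 39.8

39.8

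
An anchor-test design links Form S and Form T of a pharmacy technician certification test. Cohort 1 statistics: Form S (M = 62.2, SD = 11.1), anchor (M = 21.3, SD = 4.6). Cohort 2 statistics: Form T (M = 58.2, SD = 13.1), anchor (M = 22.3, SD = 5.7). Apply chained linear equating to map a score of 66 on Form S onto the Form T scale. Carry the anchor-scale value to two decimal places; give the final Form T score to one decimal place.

59.5

Form S → anchor (Cohort 1): v = (4.6/11.1)(66 − 62.2) + 21.3 = 22.87
anchor → Form T (Cohort 2): y = (13.1/5.7)(22.87 − 22.3) + 58.2 = 59.5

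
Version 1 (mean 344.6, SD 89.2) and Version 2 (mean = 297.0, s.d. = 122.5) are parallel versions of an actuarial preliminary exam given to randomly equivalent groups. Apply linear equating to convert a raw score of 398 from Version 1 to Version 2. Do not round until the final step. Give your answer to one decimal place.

Linear equating: y = (SD_Y/SD_X)(x − M_X) + M_Y
y = (122.5/89.2)(398 − 344.6) + 297.0
y = 1.373318 × 53.4 + 297.0 = 73.3352 + 297.0 = 370.3

370.3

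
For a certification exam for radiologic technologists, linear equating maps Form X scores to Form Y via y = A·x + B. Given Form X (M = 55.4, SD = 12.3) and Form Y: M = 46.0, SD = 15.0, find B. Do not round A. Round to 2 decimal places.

A = SD_Y / SD_X = 15.0 / 12.3 = 1.219512
B = M_Y − A·M_X = 46.0 − 1.219512 × 55.4 = -21.56

-21.56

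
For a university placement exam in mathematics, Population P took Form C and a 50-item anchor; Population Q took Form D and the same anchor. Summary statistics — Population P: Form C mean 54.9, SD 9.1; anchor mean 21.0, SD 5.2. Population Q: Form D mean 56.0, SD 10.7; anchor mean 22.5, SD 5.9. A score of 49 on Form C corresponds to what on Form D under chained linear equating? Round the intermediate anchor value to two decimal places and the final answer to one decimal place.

47.2

Form C → anchor (Population P): v = (5.2/9.1)(49 − 54.9) + 21.0 = 17.63
anchor → Form D (Population Q): y = (10.7/5.9)(17.63 − 22.5) + 56.0 = 47.2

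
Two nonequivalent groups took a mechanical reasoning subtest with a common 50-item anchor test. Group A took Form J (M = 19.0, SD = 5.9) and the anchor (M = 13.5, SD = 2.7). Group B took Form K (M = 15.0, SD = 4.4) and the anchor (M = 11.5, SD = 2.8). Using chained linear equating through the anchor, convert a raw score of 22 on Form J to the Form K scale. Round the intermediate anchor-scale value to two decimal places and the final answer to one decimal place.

20.3

Form J → anchor (Group A): v = (2.7/5.9)(22 − 19.0) + 13.5 = 14.87
anchor → Form K (Group B): y = (4.4/2.8)(14.87 − 11.5) + 15.0 = 20.3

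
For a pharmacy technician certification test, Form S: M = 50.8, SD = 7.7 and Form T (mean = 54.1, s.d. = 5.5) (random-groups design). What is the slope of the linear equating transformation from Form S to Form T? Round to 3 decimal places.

A = SD_Y / SD_X = 5.5 / 7.7 = 0.714

0.714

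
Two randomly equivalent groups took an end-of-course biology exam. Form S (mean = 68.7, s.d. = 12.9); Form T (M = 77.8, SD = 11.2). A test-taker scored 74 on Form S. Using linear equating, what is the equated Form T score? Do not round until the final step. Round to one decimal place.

Linear equating: y = (SD_Y/SD_X)(x − M_X) + M_Y
y = (11.2/12.9)(74 − 68.7) + 77.8
y = 0.868217 × 5.3 + 77.8 = 4.6016 + 77.8 = 82.4

82.4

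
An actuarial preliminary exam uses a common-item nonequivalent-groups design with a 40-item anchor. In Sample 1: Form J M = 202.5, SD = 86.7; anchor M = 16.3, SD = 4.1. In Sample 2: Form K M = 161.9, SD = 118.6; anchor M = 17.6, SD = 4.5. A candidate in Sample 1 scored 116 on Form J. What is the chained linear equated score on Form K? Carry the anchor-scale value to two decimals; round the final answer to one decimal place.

19.8

Form J → anchor (Sample 1): v = (4.1/86.7)(116 − 202.5) + 16.3 = 12.21
anchor → Form K (Sample 2): y = (118.6/4.5)(12.21 − 17.6) + 161.9 = 19.8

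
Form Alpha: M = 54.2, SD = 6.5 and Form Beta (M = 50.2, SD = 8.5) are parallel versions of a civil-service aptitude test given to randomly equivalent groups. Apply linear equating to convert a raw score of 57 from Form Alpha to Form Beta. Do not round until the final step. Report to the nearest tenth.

53.9

Linear equating: y = (SD_Y/SD_X)(x − M_X) + M_Y
y = (8.5/6.5)(57 − 54.2) + 50.2
y = 1.307692 × 2.8 + 50.2 = 3.6615 + 50.2 = 53.9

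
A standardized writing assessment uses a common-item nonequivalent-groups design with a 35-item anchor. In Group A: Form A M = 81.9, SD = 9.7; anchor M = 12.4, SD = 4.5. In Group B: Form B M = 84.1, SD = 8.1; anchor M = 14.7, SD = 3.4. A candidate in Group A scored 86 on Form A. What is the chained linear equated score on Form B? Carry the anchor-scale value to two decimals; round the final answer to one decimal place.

83.1

Form A → anchor (Group A): v = (4.5/9.7)(86 − 81.9) + 12.4 = 14.30
anchor → Form B (Group B): y = (8.1/3.4)(14.30 − 14.7) + 84.1 = 83.1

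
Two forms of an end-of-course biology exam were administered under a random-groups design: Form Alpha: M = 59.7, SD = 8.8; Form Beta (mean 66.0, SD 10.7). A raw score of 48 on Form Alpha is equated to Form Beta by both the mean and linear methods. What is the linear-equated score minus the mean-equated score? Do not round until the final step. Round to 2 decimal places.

-2.53

Mean-equated: 48 + (66.0 − 59.7) = 54.30
Linear-equated: (10.7/8.8)(48 − 59.7) + 66.0 = 51.774
Difference = 51.774 − 54.30 = -2.53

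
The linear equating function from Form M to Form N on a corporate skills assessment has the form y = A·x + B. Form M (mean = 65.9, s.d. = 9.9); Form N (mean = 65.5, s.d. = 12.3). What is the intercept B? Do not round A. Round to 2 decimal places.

A = SD_Y / SD_X = 12.3 / 9.9 = 1.242424
B = M_Y − A·M_X = 65.5 − 1.242424 × 65.9 = -16.38

-16.38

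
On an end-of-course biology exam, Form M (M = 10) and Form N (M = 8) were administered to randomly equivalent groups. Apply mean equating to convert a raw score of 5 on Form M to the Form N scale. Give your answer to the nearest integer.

3

Mean equating: y = x + (M_Y − M_X) = 5 + (8 − 10) = 3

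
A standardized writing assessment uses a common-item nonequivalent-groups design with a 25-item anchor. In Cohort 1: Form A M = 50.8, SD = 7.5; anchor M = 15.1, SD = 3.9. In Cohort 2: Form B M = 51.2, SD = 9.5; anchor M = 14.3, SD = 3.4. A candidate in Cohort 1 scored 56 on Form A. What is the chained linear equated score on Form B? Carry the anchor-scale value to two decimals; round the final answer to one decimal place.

Form A → anchor (Cohort 1): v = (3.9/7.5)(56 − 50.8) + 15.1 = 17.80
anchor → Form B (Cohort 2): y = (9.5/3.4)(17.80 − 14.3) + 51.2 = 61.0

61.0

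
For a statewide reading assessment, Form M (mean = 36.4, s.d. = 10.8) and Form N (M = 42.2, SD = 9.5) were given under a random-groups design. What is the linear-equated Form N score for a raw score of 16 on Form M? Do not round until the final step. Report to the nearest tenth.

24.3

Linear equating: y = (SD_Y/SD_X)(x − M_X) + M_Y
y = (9.5/10.8)(16 − 36.4) + 42.2
y = 0.879630 × -20.4 + 42.2 = -17.9444 + 42.2 = 24.3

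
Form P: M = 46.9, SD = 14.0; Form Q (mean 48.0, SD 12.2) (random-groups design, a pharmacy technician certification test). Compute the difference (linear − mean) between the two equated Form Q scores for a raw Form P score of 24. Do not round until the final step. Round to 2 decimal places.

2.94

Mean-equated: 24 + (48.0 − 46.9) = 25.10
Linear-equated: (12.2/14.0)(24 − 46.9) + 48.0 = 28.044
Difference = 28.044 − 25.10 = 2.94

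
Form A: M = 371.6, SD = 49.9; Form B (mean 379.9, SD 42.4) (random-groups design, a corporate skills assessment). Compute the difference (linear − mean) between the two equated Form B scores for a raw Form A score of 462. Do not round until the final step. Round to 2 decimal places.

Mean-equated: 462 + (379.9 − 371.6) = 470.30
Linear-equated: (42.4/49.9)(462 − 371.6) + 379.9 = 456.713
Difference = 456.713 − 470.30 = -13.59

-13.59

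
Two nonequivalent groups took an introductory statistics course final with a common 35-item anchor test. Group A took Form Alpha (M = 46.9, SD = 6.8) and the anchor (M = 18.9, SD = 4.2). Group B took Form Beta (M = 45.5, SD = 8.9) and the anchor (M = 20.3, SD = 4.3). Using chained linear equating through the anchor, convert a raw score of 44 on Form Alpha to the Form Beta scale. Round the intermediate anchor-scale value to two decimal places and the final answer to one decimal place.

Form Alpha → anchor (Group A): v = (4.2/6.8)(44 − 46.9) + 18.9 = 17.11
anchor → Form Beta (Group B): y = (8.9/4.3)(17.11 − 20.3) + 45.5 = 38.9

38.9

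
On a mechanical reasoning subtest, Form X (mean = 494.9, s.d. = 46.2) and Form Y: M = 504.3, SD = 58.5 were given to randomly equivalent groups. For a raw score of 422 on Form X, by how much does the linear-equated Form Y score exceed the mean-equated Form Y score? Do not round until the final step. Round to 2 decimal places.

Mean-equated: 422 + (504.3 − 494.9) = 431.40
Linear-equated: (58.5/46.2)(422 − 494.9) + 504.3 = 411.992
Difference = 411.992 − 431.40 = -19.41

-19.41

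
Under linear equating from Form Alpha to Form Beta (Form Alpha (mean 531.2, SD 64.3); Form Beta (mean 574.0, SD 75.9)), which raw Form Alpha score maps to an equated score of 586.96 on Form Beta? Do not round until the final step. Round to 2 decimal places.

Invert y = (SD_Y/SD_X)(x − M_X) + M_Y:
x = (SD_X/SD_Y)(y − M_Y) + M_X = (64.3/75.9)(586.96 − 574.0) + 531.2
x = 0.847167 × 12.960 + 531.2 = 542.18

542.18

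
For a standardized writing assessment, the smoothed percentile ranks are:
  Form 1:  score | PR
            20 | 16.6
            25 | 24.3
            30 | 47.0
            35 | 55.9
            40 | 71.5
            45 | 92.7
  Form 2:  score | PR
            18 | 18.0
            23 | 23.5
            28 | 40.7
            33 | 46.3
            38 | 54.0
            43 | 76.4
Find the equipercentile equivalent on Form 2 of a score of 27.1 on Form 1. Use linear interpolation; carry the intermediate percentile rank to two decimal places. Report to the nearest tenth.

26.0

PR of 27.1 on Form 1: 24.3 + (27.1 − 25)/(30 − 25) × (47.0 − 24.3) = 33.83
On Form 2, PR 33.83 falls between score 23 (PR 23.5) and 28 (PR 40.7).
Interpolate: 23 + (33.83 − 23.5)/(40.7 − 23.5) × (28 − 23) = 26.0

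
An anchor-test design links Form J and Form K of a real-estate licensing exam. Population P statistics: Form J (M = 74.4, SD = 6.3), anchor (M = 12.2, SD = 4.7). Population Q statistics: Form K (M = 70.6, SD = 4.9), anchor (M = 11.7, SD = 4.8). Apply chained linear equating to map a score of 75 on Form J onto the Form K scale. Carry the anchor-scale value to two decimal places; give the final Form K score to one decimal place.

71.6

Form J → anchor (Population P): v = (4.7/6.3)(75 − 74.4) + 12.2 = 12.65
anchor → Form K (Population Q): y = (4.9/4.8)(12.65 − 11.7) + 70.6 = 71.6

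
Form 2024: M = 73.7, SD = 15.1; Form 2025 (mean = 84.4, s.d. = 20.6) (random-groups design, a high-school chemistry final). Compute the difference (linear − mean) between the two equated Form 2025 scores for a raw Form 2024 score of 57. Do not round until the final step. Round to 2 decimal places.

-6.08

Mean-equated: 57 + (84.4 − 73.7) = 67.70
Linear-equated: (20.6/15.1)(57 − 73.7) + 84.4 = 61.617
Difference = 61.617 − 67.70 = -6.08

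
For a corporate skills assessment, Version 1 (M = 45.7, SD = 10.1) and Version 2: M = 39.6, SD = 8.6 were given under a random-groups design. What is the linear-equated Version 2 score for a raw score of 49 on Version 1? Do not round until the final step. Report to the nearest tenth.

Linear equating: y = (SD_Y/SD_X)(x − M_X) + M_Y
y = (8.6/10.1)(49 − 45.7) + 39.6
y = 0.851485 × 3.3 + 39.6 = 2.8099 + 39.6 = 42.4

42.4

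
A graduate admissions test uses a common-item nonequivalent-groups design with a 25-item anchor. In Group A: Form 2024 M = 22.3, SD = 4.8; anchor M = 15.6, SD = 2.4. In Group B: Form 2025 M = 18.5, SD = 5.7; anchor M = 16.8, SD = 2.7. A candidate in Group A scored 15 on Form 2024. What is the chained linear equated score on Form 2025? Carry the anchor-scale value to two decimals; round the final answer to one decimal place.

8.3

Form 2024 → anchor (Group A): v = (2.4/4.8)(15 − 22.3) + 15.6 = 11.95
anchor → Form 2025 (Group B): y = (5.7/2.7)(11.95 − 16.8) + 18.5 = 8.3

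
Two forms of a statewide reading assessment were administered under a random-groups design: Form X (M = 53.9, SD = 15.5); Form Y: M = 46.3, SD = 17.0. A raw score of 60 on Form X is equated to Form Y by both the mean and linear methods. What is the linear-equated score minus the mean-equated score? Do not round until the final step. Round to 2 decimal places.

0.59

Mean-equated: 60 + (46.3 − 53.9) = 52.40
Linear-equated: (17.0/15.5)(60 − 53.9) + 46.3 = 52.990
Difference = 52.990 − 52.40 = 0.59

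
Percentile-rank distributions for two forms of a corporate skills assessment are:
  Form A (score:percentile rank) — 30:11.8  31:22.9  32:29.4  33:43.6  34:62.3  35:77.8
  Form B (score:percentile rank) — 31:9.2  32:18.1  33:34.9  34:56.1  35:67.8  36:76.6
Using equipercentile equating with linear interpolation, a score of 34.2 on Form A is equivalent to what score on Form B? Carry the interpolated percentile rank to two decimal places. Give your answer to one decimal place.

34.8

PR of 34.2 on Form A: 62.3 + (34.2 − 34)/(35 − 34) × (77.8 − 62.3) = 65.40
On Form B, PR 65.40 falls between score 34 (PR 56.1) and 35 (PR 67.8).
Interpolate: 34 + (65.40 − 56.1)/(67.8 − 56.1) × (35 − 34) = 34.8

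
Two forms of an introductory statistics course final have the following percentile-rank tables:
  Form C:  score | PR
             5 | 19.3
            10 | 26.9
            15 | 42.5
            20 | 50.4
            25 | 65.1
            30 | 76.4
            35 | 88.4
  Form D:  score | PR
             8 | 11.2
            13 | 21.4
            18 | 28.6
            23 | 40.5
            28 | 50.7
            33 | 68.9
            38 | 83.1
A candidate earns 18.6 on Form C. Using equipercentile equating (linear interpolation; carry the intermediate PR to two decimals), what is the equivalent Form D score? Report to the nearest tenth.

PR of 18.6 on Form C: 42.5 + (18.6 − 15)/(20 − 15) × (50.4 − 42.5) = 48.19
On Form D, PR 48.19 falls between score 23 (PR 40.5) and 28 (PR 50.7).
Interpolate: 23 + (48.19 − 40.5)/(50.7 − 40.5) × (28 − 23) = 26.8

26.8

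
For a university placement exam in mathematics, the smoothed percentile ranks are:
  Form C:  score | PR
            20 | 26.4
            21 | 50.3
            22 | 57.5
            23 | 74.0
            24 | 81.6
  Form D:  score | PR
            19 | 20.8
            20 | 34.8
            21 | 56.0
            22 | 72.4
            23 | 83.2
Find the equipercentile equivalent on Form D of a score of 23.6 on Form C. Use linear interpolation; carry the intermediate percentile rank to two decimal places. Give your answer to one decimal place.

22.6

PR of 23.6 on Form C: 74.0 + (23.6 − 23)/(24 − 23) × (81.6 − 74.0) = 78.56
On Form D, PR 78.56 falls between score 22 (PR 72.4) and 23 (PR 83.2).
Interpolate: 22 + (78.56 − 72.4)/(83.2 − 72.4) × (23 − 22) = 22.6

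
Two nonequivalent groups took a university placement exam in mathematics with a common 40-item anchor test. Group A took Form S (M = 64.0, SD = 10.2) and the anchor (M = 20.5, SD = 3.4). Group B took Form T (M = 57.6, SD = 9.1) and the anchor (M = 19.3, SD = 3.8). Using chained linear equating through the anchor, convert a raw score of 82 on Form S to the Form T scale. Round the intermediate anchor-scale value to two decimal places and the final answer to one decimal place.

74.8

Form S → anchor (Group A): v = (3.4/10.2)(82 − 64.0) + 20.5 = 26.50
anchor → Form T (Group B): y = (9.1/3.8)(26.50 − 19.3) + 57.6 = 74.8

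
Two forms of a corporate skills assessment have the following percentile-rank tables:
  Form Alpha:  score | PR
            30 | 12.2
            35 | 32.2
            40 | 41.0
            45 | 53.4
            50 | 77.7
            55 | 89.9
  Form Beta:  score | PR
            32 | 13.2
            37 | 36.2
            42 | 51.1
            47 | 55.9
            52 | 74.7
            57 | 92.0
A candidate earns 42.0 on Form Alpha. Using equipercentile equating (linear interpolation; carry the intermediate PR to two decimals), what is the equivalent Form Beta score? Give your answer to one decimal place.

40.3

PR of 42.0 on Form Alpha: 41.0 + (42.0 − 40)/(45 − 40) × (53.4 − 41.0) = 45.96
On Form Beta, PR 45.96 falls between score 37 (PR 36.2) and 42 (PR 51.1).
Interpolate: 37 + (45.96 − 36.2)/(51.1 − 36.2) × (42 − 37) = 40.3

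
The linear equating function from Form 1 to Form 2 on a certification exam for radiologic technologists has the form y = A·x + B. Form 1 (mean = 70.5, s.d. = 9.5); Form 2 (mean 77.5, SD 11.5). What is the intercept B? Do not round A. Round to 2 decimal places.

A = SD_Y / SD_X = 11.5 / 9.5 = 1.210526
B = M_Y − A·M_X = 77.5 − 1.210526 × 70.5 = -7.84

-7.84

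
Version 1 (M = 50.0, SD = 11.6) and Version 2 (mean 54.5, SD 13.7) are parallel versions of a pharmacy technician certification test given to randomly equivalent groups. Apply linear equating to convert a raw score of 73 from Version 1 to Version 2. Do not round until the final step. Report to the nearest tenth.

Linear equating: y = (SD_Y/SD_X)(x − M_X) + M_Y
y = (13.7/11.6)(73 − 50.0) + 54.5
y = 1.181034 × 23.0 + 54.5 = 27.1638 + 54.5 = 81.7

81.7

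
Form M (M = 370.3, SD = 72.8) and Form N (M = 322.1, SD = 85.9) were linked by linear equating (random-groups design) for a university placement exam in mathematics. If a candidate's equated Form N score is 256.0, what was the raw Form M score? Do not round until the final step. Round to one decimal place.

314.3

Invert y = (SD_Y/SD_X)(x − M_X) + M_Y:
x = (SD_X/SD_Y)(y − M_Y) + M_X = (72.8/85.9)(256.0 − 322.1) + 370.3
x = 0.847497 × -66.100 + 370.3 = 314.3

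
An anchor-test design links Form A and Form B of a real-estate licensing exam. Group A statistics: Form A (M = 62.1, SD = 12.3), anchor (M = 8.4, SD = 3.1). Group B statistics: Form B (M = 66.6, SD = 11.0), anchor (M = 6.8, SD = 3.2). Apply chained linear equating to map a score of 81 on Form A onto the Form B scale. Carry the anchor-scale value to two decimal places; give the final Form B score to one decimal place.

Form A → anchor (Group A): v = (3.1/12.3)(81 − 62.1) + 8.4 = 13.16
anchor → Form B (Group B): y = (11.0/3.2)(13.16 − 6.8) + 66.6 = 88.5

88.5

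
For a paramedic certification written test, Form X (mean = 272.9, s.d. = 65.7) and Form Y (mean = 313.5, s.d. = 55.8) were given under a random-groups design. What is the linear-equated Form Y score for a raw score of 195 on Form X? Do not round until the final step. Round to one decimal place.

Linear equating: y = (SD_Y/SD_X)(x − M_X) + M_Y
y = (55.8/65.7)(195 − 272.9) + 313.5
y = 0.849315 × -77.9 + 313.5 = -66.1616 + 313.5 = 247.3

247.3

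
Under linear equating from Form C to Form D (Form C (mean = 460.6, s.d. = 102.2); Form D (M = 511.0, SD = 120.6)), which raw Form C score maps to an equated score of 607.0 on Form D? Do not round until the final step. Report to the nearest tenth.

542.0

Invert y = (SD_Y/SD_X)(x − M_X) + M_Y:
x = (SD_X/SD_Y)(y − M_Y) + M_X = (102.2/120.6)(607.0 − 511.0) + 460.6
x = 0.847430 × 96.000 + 460.6 = 542.0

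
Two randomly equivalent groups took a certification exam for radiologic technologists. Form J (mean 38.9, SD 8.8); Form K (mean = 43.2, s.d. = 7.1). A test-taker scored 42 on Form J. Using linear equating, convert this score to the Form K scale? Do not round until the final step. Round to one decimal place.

Linear equating: y = (SD_Y/SD_X)(x − M_X) + M_Y
y = (7.1/8.8)(42 − 38.9) + 43.2
y = 0.806818 × 3.1 + 43.2 = 2.5011 + 43.2 = 45.7

45.7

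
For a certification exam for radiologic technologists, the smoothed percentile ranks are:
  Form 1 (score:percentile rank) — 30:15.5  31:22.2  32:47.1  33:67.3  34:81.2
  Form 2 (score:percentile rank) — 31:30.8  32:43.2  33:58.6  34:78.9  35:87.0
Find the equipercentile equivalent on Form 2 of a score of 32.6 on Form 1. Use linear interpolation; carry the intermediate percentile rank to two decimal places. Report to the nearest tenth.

PR of 32.6 on Form 1: 47.1 + (32.6 − 32)/(33 − 32) × (67.3 − 47.1) = 59.22
On Form 2, PR 59.22 falls between score 33 (PR 58.6) and 34 (PR 78.9).
Interpolate: 33 + (59.22 − 58.6)/(78.9 − 58.6) × (34 − 33) = 33.0

33.0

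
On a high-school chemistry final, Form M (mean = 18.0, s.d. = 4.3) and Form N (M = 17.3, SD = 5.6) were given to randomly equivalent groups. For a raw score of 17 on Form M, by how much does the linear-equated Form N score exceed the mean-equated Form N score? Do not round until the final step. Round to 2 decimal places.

Mean-equated: 17 + (17.3 − 18.0) = 16.30
Linear-equated: (5.6/4.3)(17 − 18.0) + 17.3 = 15.998
Difference = 15.998 − 16.30 = -0.30

-0.30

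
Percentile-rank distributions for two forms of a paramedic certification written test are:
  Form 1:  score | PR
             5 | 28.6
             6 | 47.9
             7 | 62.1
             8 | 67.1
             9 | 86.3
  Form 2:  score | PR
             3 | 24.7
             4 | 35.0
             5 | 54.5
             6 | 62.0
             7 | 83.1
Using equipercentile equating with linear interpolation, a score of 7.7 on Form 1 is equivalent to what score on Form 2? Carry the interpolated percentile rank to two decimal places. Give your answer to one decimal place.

PR of 7.7 on Form 1: 62.1 + (7.7 − 7)/(8 − 7) × (67.1 − 62.1) = 65.60
On Form 2, PR 65.60 falls between score 6 (PR 62.0) and 7 (PR 83.1).
Interpolate: 6 + (65.60 − 62.0)/(83.1 − 62.0) × (7 − 6) = 6.2

6.2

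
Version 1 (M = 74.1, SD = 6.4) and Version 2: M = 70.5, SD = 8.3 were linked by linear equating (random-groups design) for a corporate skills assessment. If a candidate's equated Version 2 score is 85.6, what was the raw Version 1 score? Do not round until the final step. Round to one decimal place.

85.7

Invert y = (SD_Y/SD_X)(x − M_X) + M_Y:
x = (SD_X/SD_Y)(y − M_Y) + M_X = (6.4/8.3)(85.6 − 70.5) + 74.1
x = 0.771084 × 15.100 + 74.1 = 85.7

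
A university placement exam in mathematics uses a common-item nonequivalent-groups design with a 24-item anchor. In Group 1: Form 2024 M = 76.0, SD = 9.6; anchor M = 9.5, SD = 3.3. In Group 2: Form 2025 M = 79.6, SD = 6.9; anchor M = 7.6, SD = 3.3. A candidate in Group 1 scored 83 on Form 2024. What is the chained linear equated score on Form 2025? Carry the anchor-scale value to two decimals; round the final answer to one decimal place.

88.6

Form 2024 → anchor (Group 1): v = (3.3/9.6)(83 − 76.0) + 9.5 = 11.91
anchor → Form 2025 (Group 2): y = (6.9/3.3)(11.91 − 7.6) + 79.6 = 88.6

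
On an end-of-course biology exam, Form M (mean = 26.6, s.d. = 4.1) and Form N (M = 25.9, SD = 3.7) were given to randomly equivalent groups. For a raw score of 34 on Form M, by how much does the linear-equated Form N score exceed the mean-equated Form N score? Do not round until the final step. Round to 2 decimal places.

-0.72

Mean-equated: 34 + (25.9 − 26.6) = 33.30
Linear-equated: (3.7/4.1)(34 − 26.6) + 25.9 = 32.578
Difference = 32.578 − 33.30 = -0.72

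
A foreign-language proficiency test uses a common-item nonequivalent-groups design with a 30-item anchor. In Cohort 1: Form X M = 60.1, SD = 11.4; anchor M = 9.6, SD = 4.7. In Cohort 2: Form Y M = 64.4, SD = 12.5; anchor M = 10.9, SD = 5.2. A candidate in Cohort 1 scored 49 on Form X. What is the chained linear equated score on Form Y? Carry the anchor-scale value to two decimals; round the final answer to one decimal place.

50.3

Form X → anchor (Cohort 1): v = (4.7/11.4)(49 − 60.1) + 9.6 = 5.02
anchor → Form Y (Cohort 2): y = (12.5/5.2)(5.02 − 10.9) + 64.4 = 50.3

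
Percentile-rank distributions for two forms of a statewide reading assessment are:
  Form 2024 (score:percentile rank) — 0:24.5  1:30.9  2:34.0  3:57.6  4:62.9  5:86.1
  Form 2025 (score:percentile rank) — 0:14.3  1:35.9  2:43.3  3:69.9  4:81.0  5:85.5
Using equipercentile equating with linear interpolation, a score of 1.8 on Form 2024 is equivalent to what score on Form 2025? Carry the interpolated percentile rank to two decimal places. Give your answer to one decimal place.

PR of 1.8 on Form 2024: 30.9 + (1.8 − 1)/(2 − 1) × (34.0 − 30.9) = 33.38
On Form 2025, PR 33.38 falls between score 0 (PR 14.3) and 1 (PR 35.9).
Interpolate: 0 + (33.38 − 14.3)/(35.9 − 14.3) × (1 − 0) = 0.9

0.9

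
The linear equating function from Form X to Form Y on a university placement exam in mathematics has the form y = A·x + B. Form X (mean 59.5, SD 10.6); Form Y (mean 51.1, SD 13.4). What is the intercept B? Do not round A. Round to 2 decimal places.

A = SD_Y / SD_X = 13.4 / 10.6 = 1.264151
B = M_Y − A·M_X = 51.1 − 1.264151 × 59.5 = -24.12

-24.12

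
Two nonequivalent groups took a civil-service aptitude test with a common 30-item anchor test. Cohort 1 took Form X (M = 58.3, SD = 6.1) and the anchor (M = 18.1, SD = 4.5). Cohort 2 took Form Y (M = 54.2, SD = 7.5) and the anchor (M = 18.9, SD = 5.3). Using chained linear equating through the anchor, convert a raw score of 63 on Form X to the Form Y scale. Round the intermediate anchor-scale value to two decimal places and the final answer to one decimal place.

Form X → anchor (Cohort 1): v = (4.5/6.1)(63 − 58.3) + 18.1 = 21.57
anchor → Form Y (Cohort 2): y = (7.5/5.3)(21.57 − 18.9) + 54.2 = 58.0

58.0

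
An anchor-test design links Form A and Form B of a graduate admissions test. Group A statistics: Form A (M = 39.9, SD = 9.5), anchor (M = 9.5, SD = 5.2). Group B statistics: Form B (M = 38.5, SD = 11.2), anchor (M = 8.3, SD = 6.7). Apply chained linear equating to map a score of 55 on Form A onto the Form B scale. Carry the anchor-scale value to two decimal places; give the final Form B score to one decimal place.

Form A → anchor (Group A): v = (5.2/9.5)(55 − 39.9) + 9.5 = 17.77
anchor → Form B (Group B): y = (11.2/6.7)(17.77 − 8.3) + 38.5 = 54.3

54.3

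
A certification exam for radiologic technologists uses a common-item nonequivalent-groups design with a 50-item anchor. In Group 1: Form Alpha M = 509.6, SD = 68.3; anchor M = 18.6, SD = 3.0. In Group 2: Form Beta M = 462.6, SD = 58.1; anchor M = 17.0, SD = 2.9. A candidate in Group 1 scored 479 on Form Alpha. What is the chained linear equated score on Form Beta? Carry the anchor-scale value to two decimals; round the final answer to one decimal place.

467.8

Form Alpha → anchor (Group 1): v = (3.0/68.3)(479 − 509.6) + 18.6 = 17.26
anchor → Form Beta (Group 2): y = (58.1/2.9)(17.26 − 17.0) + 462.6 = 467.8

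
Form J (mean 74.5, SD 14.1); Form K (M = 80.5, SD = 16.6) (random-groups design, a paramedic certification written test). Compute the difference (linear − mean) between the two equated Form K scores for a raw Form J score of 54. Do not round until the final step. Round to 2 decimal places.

Mean-equated: 54 + (80.5 − 74.5) = 60.00
Linear-equated: (16.6/14.1)(54 − 74.5) + 80.5 = 56.365
Difference = 56.365 − 60.00 = -3.63

-3.63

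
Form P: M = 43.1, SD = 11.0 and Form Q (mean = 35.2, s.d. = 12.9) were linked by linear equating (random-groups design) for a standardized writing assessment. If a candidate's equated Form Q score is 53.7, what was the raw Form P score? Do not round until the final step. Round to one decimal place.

Invert y = (SD_Y/SD_X)(x − M_X) + M_Y:
x = (SD_X/SD_Y)(y − M_Y) + M_X = (11.0/12.9)(53.7 − 35.2) + 43.1
x = 0.852713 × 18.500 + 43.1 = 58.9

58.9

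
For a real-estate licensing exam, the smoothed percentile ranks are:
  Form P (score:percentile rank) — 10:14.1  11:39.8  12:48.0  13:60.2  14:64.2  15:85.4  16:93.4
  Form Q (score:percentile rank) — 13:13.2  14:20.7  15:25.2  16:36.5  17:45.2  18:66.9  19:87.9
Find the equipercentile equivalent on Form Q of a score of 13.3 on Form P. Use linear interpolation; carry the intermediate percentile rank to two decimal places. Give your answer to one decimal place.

17.7

PR of 13.3 on Form P: 60.2 + (13.3 − 13)/(14 − 13) × (64.2 − 60.2) = 61.40
On Form Q, PR 61.40 falls between score 17 (PR 45.2) and 18 (PR 66.9).
Interpolate: 17 + (61.40 − 45.2)/(66.9 − 45.2) × (18 − 17) = 17.7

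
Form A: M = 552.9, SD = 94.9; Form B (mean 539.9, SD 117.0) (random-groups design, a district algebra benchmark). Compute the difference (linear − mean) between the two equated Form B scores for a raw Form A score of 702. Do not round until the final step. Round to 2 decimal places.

Mean-equated: 702 + (539.9 − 552.9) = 689.00
Linear-equated: (117.0/94.9)(702 − 552.9) + 539.9 = 723.722
Difference = 723.722 − 689.00 = 34.72

34.72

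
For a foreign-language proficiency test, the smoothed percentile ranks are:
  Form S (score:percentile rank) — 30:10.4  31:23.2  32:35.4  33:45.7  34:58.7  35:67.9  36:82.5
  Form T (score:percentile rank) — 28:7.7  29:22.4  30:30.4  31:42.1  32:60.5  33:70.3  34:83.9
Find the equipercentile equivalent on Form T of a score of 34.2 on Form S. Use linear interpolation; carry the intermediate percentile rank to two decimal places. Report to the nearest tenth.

32.0

PR of 34.2 on Form S: 58.7 + (34.2 − 34)/(35 − 34) × (67.9 − 58.7) = 60.54
On Form T, PR 60.54 falls between score 32 (PR 60.5) and 33 (PR 70.3).
Interpolate: 32 + (60.54 − 60.5)/(70.3 − 60.5) × (33 − 32) = 32.0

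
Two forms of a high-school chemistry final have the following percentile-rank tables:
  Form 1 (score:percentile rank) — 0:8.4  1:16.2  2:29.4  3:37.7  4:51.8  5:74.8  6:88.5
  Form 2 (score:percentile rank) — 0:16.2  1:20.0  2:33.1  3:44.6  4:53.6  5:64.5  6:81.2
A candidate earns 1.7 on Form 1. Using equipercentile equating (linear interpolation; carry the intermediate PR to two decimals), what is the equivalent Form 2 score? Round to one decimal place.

PR of 1.7 on Form 1: 16.2 + (1.7 − 1)/(2 − 1) × (29.4 − 16.2) = 25.44
On Form 2, PR 25.44 falls between score 1 (PR 20.0) and 2 (PR 33.1).
Interpolate: 1 + (25.44 − 20.0)/(33.1 − 20.0) × (2 − 1) = 1.4

1.4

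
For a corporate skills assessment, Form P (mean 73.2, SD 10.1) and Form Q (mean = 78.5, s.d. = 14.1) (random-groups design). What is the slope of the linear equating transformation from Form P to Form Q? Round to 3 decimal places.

1.396

A = SD_Y / SD_X = 14.1 / 10.1 = 1.396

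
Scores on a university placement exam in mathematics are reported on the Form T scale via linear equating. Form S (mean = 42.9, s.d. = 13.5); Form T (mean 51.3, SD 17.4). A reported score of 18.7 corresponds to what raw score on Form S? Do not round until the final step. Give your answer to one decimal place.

Invert y = (SD_Y/SD_X)(x − M_X) + M_Y:
x = (SD_X/SD_Y)(y − M_Y) + M_X = (13.5/17.4)(18.7 − 51.3) + 42.9
x = 0.775862 × -32.600 + 42.9 = 17.6

17.6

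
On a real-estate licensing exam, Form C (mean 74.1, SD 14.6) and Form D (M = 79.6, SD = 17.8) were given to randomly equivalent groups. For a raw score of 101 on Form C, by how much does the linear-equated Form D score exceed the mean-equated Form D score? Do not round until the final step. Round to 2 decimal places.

5.90

Mean-equated: 101 + (79.6 − 74.1) = 106.50
Linear-equated: (17.8/14.6)(101 − 74.1) + 79.6 = 112.396
Difference = 112.396 − 106.50 = 5.90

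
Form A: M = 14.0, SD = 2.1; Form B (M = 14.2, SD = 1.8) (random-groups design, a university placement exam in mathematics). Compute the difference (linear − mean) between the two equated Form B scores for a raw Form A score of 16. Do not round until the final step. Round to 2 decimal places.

Mean-equated: 16 + (14.2 − 14.0) = 16.20
Linear-equated: (1.8/2.1)(16 − 14.0) + 14.2 = 15.914
Difference = 15.914 − 16.20 = -0.29

-0.29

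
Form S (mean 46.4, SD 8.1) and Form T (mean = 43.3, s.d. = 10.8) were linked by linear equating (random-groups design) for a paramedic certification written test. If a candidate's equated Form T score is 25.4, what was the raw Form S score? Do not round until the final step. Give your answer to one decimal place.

Invert y = (SD_Y/SD_X)(x − M_X) + M_Y:
x = (SD_X/SD_Y)(y − M_Y) + M_X = (8.1/10.8)(25.4 − 43.3) + 46.4
x = 0.750000 × -17.900 + 46.4 = 33.0

33.0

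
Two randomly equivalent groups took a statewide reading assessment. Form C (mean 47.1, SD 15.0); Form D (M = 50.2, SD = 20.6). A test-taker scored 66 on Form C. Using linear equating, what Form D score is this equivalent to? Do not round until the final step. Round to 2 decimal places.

Linear equating: y = (SD_Y/SD_X)(x − M_X) + M_Y
y = (20.6/15.0)(66 − 47.1) + 50.2
y = 1.373333 × 18.9 + 50.2 = 25.9560 + 50.2 = 76.16

76.16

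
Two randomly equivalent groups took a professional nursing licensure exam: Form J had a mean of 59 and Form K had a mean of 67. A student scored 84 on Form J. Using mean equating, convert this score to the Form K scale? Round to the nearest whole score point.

92

Mean equating: y = x + (M_Y − M_X) = 84 + (67 − 59) = 92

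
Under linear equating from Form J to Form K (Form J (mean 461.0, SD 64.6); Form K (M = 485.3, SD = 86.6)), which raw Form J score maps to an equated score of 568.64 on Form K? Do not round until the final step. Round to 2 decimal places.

523.17

Invert y = (SD_Y/SD_X)(x − M_X) + M_Y:
x = (SD_X/SD_Y)(y − M_Y) + M_X = (64.6/86.6)(568.64 − 485.3) + 461.0
x = 0.745958 × 83.340 + 461.0 = 523.17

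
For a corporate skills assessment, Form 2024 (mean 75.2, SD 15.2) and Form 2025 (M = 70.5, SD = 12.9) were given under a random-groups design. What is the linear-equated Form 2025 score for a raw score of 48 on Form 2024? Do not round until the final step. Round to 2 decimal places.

Linear equating: y = (SD_Y/SD_X)(x − M_X) + M_Y
y = (12.9/15.2)(48 − 75.2) + 70.5
y = 0.848684 × -27.2 + 70.5 = -23.0842 + 70.5 = 47.42

47.42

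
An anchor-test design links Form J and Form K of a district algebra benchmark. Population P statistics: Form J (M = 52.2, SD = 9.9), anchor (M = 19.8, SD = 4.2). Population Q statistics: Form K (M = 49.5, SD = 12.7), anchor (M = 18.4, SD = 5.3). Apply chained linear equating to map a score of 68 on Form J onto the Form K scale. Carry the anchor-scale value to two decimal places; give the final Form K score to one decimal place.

Form J → anchor (Population P): v = (4.2/9.9)(68 − 52.2) + 19.8 = 26.50
anchor → Form K (Population Q): y = (12.7/5.3)(26.50 − 18.4) + 49.5 = 68.9

68.9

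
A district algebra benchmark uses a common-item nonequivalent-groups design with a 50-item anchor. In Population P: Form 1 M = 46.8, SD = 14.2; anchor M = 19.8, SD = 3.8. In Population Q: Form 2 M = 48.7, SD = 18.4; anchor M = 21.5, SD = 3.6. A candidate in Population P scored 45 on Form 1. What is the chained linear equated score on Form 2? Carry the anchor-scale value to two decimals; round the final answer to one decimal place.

Form 1 → anchor (Population P): v = (3.8/14.2)(45 − 46.8) + 19.8 = 19.32
anchor → Form 2 (Population Q): y = (18.4/3.6)(19.32 − 21.5) + 48.7 = 37.6

37.6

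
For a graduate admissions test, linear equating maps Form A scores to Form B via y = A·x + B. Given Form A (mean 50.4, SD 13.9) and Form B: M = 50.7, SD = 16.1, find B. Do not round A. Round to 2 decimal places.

A = SD_Y / SD_X = 16.1 / 13.9 = 1.158273
B = M_Y − A·M_X = 50.7 − 1.158273 × 50.4 = -7.68

-7.68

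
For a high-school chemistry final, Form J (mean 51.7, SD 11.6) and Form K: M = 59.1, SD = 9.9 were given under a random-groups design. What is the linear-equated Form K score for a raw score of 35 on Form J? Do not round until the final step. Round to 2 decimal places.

Linear equating: y = (SD_Y/SD_X)(x − M_X) + M_Y
y = (9.9/11.6)(35 − 51.7) + 59.1
y = 0.853448 × -16.7 + 59.1 = -14.2526 + 59.1 = 44.85

44.85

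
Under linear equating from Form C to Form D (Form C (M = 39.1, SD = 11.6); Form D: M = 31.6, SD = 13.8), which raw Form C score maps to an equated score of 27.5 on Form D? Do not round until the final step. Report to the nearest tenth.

35.7

Invert y = (SD_Y/SD_X)(x − M_X) + M_Y:
x = (SD_X/SD_Y)(y − M_Y) + M_X = (11.6/13.8)(27.5 − 31.6) + 39.1
x = 0.840580 × -4.100 + 39.1 = 35.7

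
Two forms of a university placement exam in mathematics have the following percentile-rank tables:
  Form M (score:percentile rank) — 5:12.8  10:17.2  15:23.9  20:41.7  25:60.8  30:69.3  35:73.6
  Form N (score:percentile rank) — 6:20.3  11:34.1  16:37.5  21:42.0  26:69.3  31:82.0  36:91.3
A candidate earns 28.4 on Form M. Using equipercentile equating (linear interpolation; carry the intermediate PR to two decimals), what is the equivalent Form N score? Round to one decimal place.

PR of 28.4 on Form M: 60.8 + (28.4 − 25)/(30 − 25) × (69.3 − 60.8) = 66.58
On Form N, PR 66.58 falls between score 21 (PR 42.0) and 26 (PR 69.3).
Interpolate: 21 + (66.58 − 42.0)/(69.3 − 42.0) × (26 − 21) = 25.5

25.5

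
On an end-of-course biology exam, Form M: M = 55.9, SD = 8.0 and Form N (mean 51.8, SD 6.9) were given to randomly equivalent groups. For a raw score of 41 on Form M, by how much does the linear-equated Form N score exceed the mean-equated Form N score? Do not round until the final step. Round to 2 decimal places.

Mean-equated: 41 + (51.8 − 55.9) = 36.90
Linear-equated: (6.9/8.0)(41 − 55.9) + 51.8 = 38.949
Difference = 38.949 − 36.90 = 2.05

2.05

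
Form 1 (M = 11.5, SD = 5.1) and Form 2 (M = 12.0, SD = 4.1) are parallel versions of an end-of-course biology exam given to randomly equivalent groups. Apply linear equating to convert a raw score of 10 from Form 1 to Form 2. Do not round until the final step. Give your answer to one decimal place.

10.8

Linear equating: y = (SD_Y/SD_X)(x − M_X) + M_Y
y = (4.1/5.1)(10 − 11.5) + 12.0
y = 0.803922 × -1.5 + 12.0 = -1.2059 + 12.0 = 10.8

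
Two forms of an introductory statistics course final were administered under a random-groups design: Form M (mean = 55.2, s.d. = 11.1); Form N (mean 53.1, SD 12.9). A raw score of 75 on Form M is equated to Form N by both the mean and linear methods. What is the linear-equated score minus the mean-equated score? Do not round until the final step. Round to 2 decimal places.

Mean-equated: 75 + (53.1 − 55.2) = 72.90
Linear-equated: (12.9/11.1)(75 − 55.2) + 53.1 = 76.111
Difference = 76.111 − 72.90 = 3.21

3.21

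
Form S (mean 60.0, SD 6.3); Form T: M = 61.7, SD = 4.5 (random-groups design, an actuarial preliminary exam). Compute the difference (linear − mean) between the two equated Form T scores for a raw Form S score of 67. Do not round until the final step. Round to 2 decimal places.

Mean-equated: 67 + (61.7 − 60.0) = 68.70
Linear-equated: (4.5/6.3)(67 − 60.0) + 61.7 = 66.700
Difference = 66.700 − 68.70 = -2.00

-2.00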